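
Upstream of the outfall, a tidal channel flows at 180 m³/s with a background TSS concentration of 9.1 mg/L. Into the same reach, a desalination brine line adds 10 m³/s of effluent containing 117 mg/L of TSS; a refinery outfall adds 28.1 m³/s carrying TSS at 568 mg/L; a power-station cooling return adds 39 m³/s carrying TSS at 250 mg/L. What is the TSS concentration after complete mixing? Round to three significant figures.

After mixing, C = (180.0·9.100 + 10.00·117.0 + 28.10·568.0 + 39.00·250.0) / 257.1 = 28520/257.1 = 110.9 mg/L.

111 mg/L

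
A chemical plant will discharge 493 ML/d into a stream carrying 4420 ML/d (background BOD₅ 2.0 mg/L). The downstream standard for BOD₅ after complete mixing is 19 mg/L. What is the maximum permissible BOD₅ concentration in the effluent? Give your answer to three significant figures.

At the limit, (Qr·Cr + Qe·Cₑ)/(Qr + Qe) = 19:
Cₑ = (4913·19 − 4420·2.000) / 493.0 = 171.4 mg/L.

171 mg/L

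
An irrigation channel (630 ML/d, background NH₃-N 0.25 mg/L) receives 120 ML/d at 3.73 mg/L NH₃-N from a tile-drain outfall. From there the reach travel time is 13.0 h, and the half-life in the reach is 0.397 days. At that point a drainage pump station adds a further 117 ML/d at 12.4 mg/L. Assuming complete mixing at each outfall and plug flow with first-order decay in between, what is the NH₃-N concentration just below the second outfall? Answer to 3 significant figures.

After mixing, C = (630.0·0.2500 + 120.0·3.730) / 750.0 = 605.1/750.0 = 0.8068 mg/L; combined flow 750.0 ML/d.
Half-life 0.397 d → k = ln 2 / 0.397 = 1.746 d⁻¹.
After decay, C = 0.8068 × e^(−kt) = 0.8068 × 0.3884 = 0.3134 mg/L.
Second outfall: C = (750.0·0.3134 + 117.0·12.40)/867.0 = 1.944 mg/L.

1.94 mg/L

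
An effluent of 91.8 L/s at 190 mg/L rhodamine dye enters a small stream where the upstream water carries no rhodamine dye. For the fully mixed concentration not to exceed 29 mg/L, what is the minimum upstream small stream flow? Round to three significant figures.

Set C_mix = 29: (Q·0 + 91.80·190.0) / (Q + 91.80) = 29
→ Q = 91.80·(190.0 − 29)/(29 − 0) = 509.6 L/s.

510 L/s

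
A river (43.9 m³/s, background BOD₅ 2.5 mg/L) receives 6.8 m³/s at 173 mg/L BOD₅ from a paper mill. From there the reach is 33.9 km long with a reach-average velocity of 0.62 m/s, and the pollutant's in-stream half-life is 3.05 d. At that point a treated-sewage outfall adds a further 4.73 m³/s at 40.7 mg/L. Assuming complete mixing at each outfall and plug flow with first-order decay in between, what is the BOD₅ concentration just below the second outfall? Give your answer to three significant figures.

23.6 mg/L

Flow-weighted average: C = (43.90·2.500 + 6.800·173.0) / 50.70 = 1286/50.70 = 25.37 mg/L; combined flow 50.70 m³/s.
Travel time t = 33.9·1000 / 0.62 = 54680 s = 15.19 h.
Half-life 3.05 d → k = ln 2 / 3.05 = 0.2273 d⁻¹.
Applying C = C₀e^(−kt): 25.37 × 0.8660 = 21.97 mg/L.
At the second outfall, C = (50.70·21.97 + 4.730·40.70) / (50.70 + 4.730) = 23.57 mg/L.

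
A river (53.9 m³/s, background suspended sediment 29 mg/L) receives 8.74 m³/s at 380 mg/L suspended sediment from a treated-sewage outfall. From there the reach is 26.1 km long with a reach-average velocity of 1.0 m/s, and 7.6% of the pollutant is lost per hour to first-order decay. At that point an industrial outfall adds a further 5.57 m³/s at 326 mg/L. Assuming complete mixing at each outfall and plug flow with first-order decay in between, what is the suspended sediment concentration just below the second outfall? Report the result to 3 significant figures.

Conservation of mass: C = (53.90·29.00 + 8.740·380.0) / 62.64 = 4884/62.64 = 77.97 mg/L; combined flow 62.64 m³/s.
Travel time t = 26.1·1000 / 1.0 = 26100 s = 7.250 h.
7.6%/h lost → k = −ln(1 − 0.076) = 0.07904 h⁻¹.
Decay over the reach: 77.97·exp(−kt) = 77.97·0.5638 = 43.96 mg/L.
Second outfall: C = (62.64·43.96 + 5.570·326.0)/68.21 = 66.99 mg/L.

67.0 mg/L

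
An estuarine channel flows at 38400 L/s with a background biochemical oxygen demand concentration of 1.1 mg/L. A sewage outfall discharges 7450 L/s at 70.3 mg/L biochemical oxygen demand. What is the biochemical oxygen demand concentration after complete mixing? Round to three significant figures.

Mass balance: C = (38400·1.100 + 7450·70.30) / 45850 = 566000/45850 = 12.34 mg/L.

12.3 mg/L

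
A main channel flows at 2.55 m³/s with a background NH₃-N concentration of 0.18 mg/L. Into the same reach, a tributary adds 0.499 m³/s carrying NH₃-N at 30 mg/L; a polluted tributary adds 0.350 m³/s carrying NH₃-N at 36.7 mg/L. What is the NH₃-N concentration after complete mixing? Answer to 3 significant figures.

8.32 mg/L

Conservation of mass: C = (2.550·0.1800 + 0.4990·30.00 + 0.3500·36.70) / 3.399 = 28.27/3.399 = 8.318 mg/L.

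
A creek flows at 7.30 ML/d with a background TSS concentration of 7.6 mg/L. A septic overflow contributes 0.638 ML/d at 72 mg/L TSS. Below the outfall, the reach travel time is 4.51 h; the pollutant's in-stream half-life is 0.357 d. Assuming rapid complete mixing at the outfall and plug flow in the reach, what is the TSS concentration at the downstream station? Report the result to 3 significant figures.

8.87 mg/L

After mixing, C = (7.300·7.600 + 0.6380·72.00) / 7.938 = 101.4/7.938 = 12.78 mg/L.
Half-life 0.357 d → k = ln 2 / 0.357 = 1.942 d⁻¹.
Applying C = C₀e^(−kt): 12.78 × 0.6943 = 8.870 mg/L.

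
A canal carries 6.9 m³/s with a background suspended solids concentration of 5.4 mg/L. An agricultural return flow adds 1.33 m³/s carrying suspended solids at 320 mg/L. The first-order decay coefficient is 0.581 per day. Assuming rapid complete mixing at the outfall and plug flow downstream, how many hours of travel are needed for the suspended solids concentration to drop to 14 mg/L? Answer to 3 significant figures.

Mixed concentration C = ΣQC/ΣQ = (6.900·5.400 + 1.330·320.0) / 8.230 = 462.9/8.230 = 56.24 mg/L.
56.24·exp(−k·t) = 14 → t = ln(56.24/14)/k = 206800 s = 57.44 h.

57.4 h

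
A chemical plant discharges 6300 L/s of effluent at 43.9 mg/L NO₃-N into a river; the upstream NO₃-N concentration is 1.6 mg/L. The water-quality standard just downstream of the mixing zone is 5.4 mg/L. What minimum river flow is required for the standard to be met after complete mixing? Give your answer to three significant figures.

63800 L/s

Set C_mix = 5.4: (Q·1.600 + 6300·43.90) / (Q + 6300) = 5.4
→ Q = 6300·(43.90 − 5.4)/(5.4 − 1.600) = 63830 L/s.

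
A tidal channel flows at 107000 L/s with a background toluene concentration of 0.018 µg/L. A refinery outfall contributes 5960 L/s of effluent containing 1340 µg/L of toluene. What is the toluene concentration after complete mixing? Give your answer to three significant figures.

Conservation of mass: C = (107000·0.01800 + 5960·1340) / 113000 = 7988000/113000 = 70.72 µg/L.

70.7 µg/L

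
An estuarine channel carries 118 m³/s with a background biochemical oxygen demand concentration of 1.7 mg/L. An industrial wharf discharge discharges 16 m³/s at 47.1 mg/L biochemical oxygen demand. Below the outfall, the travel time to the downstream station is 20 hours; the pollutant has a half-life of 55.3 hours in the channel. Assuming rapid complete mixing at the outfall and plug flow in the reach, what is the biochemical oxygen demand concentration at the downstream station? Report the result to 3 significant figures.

5.54 mg/L

Mixed concentration C = ΣQC/ΣQ = (118.0·1.700 + 16.00·47.10) / 134.0 = 954.2/134.0 = 7.121 mg/L.
Half-life 55.3 h → k = ln 2 / 55.3 = 0.01253 h⁻¹ = 0.3008 d⁻¹.
Decay over the reach: 7.121·exp(−kt) = 7.121·0.7783 = 5.542 mg/L.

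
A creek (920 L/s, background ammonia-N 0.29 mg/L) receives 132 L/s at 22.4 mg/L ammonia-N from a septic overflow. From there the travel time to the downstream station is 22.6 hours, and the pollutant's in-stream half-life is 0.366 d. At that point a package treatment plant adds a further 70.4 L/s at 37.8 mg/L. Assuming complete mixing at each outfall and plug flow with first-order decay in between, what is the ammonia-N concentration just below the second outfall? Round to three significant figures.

2.85 mg/L

Conservation of mass: C = (920.0·0.2900 + 132.0·22.40) / 1052 = 3224/1052 = 3.064 mg/L; combined flow 1052 L/s.
Half-life 0.366 d → k = ln 2 / 0.366 = 1.894 d⁻¹.
Applying C = C₀e^(−kt): 3.064 × 0.1681 = 0.5150 mg/L.
Second outfall: C = (1052·0.5150 + 70.40·37.80)/1122 = 2.854 mg/L.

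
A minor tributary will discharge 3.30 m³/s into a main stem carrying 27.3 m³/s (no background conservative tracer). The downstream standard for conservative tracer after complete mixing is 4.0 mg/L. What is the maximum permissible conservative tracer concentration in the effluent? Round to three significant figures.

37.1 mg/L

At the limit, (Qr·Cr + Qe·Cₑ)/(Qr + Qe) = 4.0:
Cₑ = (30.60·4.0 − 27.30·0) / 3.300 = 37.09 mg/L.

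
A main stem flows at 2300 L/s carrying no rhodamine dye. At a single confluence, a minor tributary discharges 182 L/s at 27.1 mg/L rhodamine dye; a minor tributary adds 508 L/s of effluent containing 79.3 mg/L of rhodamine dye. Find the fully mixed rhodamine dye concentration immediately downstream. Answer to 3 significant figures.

Mixed concentration C = ΣQC/ΣQ = (2300·0 + 182.0·27.10 + 508.0·79.30) / 2990 = 45220/2990 = 15.12 mg/L.

15.1 mg/L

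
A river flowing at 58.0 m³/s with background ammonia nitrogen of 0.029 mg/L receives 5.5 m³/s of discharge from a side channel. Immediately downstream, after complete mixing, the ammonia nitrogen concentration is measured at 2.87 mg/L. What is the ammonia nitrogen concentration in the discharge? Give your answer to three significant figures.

32.8 mg/L

Mass balance: 58.00·0.02900 + 5.500·Cₑ = 63.50·2.870
→ Cₑ = (63.50·2.870 − 58.00·0.02900) / 5.500 = 32.83 mg/L.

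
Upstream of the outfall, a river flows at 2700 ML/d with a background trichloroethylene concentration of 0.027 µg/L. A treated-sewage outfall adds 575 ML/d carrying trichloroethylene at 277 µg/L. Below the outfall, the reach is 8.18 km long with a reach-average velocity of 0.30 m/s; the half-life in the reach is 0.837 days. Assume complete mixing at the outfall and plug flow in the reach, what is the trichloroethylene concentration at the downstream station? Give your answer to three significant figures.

37.5 µg/L

After mixing, C = (2700·0.02700 + 575.0·277.0) / 3275 = 159300/3275 = 48.66 µg/L.
Travel time t = 8.18·1000 / 0.30 = 27270 s = 7.574 h.
Half-life 0.837 d → k = ln 2 / 0.837 = 0.8281 d⁻¹.
Decay over the reach: 48.66·exp(−kt) = 48.66·0.7700 = 37.47 µg/L.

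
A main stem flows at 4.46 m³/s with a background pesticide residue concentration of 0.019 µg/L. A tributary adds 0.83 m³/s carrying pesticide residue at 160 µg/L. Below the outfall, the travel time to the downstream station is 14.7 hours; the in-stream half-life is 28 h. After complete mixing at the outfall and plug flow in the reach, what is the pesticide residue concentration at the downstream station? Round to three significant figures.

Conservation of mass: C = (4.460·0.01900 + 0.8300·160.0) / 5.290 = 132.9/5.290 = 25.12 µg/L.
Half-life 28 h → k = ln 2 / 28 = 0.02476 h⁻¹ = 0.5941 d⁻¹.
First-order decay: C = 25.12·exp(−k·t) = 25.12·0.6950 = 17.46 µg/L.

17.5 µg/L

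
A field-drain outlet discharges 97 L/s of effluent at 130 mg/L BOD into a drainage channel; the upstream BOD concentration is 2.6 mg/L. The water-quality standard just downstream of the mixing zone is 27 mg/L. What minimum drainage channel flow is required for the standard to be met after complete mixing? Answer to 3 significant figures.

409 L/s

Set C_mix = 27: (Q·2.600 + 97.00·130.0) / (Q + 97.00) = 27
→ Q = 97.00·(130.0 − 27)/(27 − 2.600) = 409.5 L/s.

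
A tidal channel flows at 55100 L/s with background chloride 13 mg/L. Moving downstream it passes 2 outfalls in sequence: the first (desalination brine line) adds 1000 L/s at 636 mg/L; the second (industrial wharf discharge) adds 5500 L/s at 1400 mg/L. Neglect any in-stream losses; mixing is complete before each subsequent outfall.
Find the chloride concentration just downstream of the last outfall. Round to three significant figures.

147 mg/L

After outfall 1: Q = 55100 + 1000 = 56100 L/s; C = (55100·13.00 + 1000·636.0)/56100 = 24.11 mg/L.
After outfall 2: Q = 56100 + 5500 = 61600 L/s; C = (56100·24.11 + 5500·1400)/61600 = 147.0 mg/L.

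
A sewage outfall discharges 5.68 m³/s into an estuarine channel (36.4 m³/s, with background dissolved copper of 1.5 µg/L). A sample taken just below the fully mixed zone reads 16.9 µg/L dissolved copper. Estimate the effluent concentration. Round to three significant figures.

Mass balance: 36.40·1.500 + 5.680·Cₑ = 42.08·16.90
→ Cₑ = (42.08·16.90 − 36.40·1.500) / 5.680 = 115.6 µg/L.

116 µg/L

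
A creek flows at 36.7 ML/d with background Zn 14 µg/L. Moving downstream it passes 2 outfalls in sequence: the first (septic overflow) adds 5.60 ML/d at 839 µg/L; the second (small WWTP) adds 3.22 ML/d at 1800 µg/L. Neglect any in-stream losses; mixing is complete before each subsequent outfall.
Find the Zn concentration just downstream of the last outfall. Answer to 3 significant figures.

Below outfall 1: Q → 42.30 ML/d, C = (36.70·14.00 + 5.600·839.0)/42.30 = 123.2 µg/L.
Below outfall 2: Q → 45.52 ML/d, C = (42.30·123.2 + 3.220·1800)/45.52 = 241.8 µg/L.

242 µg/L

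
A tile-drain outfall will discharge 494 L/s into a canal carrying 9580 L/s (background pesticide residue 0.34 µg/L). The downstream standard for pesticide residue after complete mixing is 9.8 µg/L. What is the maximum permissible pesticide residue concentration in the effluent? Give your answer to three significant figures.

At the limit, (Qr·Cr + Qe·Cₑ)/(Qr + Qe) = 9.8:
Cₑ = (10070·9.8 − 9580·0.3400) / 494.0 = 193.3 µg/L.

193 µg/L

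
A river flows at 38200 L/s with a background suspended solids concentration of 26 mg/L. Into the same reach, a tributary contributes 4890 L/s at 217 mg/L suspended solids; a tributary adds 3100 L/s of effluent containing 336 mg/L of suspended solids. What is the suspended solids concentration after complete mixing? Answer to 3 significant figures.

Mass balance: C = (38200·26.00 + 4890·217.0 + 3100·336.0) / 46190 = 3096000/46190 = 67.03 mg/L.

67.0 mg/L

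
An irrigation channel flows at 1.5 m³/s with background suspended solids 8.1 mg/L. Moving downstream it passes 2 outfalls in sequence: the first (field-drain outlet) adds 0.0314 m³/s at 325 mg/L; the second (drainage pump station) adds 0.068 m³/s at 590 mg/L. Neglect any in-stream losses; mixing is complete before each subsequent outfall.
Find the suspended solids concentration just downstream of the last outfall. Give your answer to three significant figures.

Outfall 1: combined Q = 1.531 m³/s; C = (1.500·8.100 + 0.03140·325.0)/1.531 = 14.60 mg/L.
Outfall 2: combined Q = 1.599 m³/s; C = (1.531·14.60 + 0.06800·590.0)/1.599 = 39.06 mg/L.

39.1 mg/L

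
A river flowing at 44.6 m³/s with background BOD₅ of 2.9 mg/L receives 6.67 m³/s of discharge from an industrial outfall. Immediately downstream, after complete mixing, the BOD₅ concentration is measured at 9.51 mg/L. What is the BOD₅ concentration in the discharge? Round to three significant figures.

53.7 mg/L

Mass balance: 44.60·2.900 + 6.670·Cₑ = 51.27·9.510
→ Cₑ = (51.27·9.510 − 44.60·2.900) / 6.670 = 53.71 mg/L.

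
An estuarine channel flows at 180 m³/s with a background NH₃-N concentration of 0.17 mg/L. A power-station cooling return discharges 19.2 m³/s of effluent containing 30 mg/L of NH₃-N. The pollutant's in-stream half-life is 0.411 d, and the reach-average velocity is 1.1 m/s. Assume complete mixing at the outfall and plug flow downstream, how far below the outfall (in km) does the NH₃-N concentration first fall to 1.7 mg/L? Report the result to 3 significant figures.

32.9 km

Mixed concentration C = ΣQC/ΣQ = (180.0·0.1700 + 19.20·30.00) / 199.2 = 606.6/199.2 = 3.045 mg/L.
Half-life 0.411 d → k = ln 2 / 0.411 = 1.686 d⁻¹.
Set 3.045·exp(−k·t) = 1.7 → t = ln(3.045/1.7)/k = 29860 s = 8.296 h.
Distance = v·t = 1.1·29860 = 32850 m = 32.85 km.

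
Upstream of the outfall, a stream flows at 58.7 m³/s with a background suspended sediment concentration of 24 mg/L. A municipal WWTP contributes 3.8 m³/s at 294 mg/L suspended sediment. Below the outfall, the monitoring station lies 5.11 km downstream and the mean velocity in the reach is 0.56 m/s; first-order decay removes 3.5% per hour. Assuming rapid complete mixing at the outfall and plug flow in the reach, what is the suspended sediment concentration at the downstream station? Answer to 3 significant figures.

Mixed concentration C = ΣQC/ΣQ = (58.70·24.00 + 3.800·294.0) / 62.50 = 2526/62.50 = 40.42 mg/L.
Travel time t = 5.11·1000 / 0.56 = 9125 s = 2.535 h.
3.5%/h lost → k = −ln(1 − 0.035) = 0.03563 h⁻¹.
Applying C = C₀e^(−kt): 40.42 × 0.9137 = 36.93 mg/L.

36.9 mg/L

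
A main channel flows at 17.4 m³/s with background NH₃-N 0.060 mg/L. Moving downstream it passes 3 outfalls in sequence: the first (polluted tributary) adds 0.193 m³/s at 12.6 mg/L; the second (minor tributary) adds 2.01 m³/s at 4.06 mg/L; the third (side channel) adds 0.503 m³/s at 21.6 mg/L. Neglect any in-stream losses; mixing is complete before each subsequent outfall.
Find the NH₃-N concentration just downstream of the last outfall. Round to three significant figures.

1.12 mg/L

Outfall 1: combined Q = 17.59 m³/s; C = (17.40·0.06000 + 0.1930·12.60)/17.59 = 0.1976 mg/L.
Outfall 2: combined Q = 19.60 m³/s; C = (17.59·0.1976 + 2.010·4.060)/19.60 = 0.5936 mg/L.
Outfall 3: combined Q = 20.11 m³/s; C = (19.60·0.5936 + 0.5030·21.60)/20.11 = 1.119 mg/L.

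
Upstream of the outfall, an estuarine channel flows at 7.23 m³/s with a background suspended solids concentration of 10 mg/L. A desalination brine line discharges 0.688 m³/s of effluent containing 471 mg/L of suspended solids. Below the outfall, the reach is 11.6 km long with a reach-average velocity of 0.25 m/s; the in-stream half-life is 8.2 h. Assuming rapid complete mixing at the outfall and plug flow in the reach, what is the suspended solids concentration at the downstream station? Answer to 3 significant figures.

Mass balance: C = (7.230·10.00 + 0.6880·471.0) / 7.918 = 396.3/7.918 = 50.06 mg/L.
Travel time t = 11.6·1000 / 0.25 = 46400 s = 12.89 h.
Half-life 8.2 h → k = ln 2 / 8.2 = 0.08453 h⁻¹ = 2.029 d⁻¹.
Decay over the reach: 50.06·exp(−kt) = 50.06·0.3364 = 16.84 mg/L.

16.8 mg/L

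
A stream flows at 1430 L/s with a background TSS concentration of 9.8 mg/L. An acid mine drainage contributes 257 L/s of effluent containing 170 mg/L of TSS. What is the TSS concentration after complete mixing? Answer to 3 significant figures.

34.2 mg/L

Conservation of mass: C = (1430·9.800 + 257.0·170.0) / 1687 = 57700/1687 = 34.21 mg/L.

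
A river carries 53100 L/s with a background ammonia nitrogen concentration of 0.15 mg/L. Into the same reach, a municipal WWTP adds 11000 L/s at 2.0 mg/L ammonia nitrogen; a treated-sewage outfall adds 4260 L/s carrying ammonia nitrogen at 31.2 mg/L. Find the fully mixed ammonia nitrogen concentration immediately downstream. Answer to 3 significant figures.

2.38 mg/L

After mixing, C = (53100·0.1500 + 11000·2.000 + 4260·31.20) / 68360 = 162900/68360 = 2.383 mg/L.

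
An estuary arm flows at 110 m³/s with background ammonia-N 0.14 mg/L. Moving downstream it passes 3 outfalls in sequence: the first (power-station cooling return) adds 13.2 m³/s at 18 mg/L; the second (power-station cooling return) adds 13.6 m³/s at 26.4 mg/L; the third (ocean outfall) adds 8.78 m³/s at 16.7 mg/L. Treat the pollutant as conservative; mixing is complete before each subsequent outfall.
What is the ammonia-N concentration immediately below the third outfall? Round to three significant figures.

5.21 mg/L

Below outfall 1: Q → 123.2 m³/s, C = (110.0·0.1400 + 13.20·18.00)/123.2 = 2.054 mg/L.
Below outfall 2: Q → 136.8 m³/s, C = (123.2·2.054 + 13.60·26.40)/136.8 = 4.474 mg/L.
Below outfall 3: Q → 145.6 m³/s, C = (136.8·4.474 + 8.780·16.70)/145.6 = 5.211 mg/L.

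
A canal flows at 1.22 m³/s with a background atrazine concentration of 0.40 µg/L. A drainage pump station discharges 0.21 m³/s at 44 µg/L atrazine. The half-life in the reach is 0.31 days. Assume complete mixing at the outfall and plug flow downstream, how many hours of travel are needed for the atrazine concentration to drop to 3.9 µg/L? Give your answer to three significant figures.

5.97 h

Conservation of mass: C = (1.220·0.4000 + 0.2100·44.00) / 1.430 = 9.728/1.430 = 6.803 µg/L.
Half-life 0.31 d → k = ln 2 / 0.31 = 2.236 d⁻¹.
6.803·exp(−k·t) = 3.9 → t = ln(6.803/3.9)/k = 21500 s = 5.972 h.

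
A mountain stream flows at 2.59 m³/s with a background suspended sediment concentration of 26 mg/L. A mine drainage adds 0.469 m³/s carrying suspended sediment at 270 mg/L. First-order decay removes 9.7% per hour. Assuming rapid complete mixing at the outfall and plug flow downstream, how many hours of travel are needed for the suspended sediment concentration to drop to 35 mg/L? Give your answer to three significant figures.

Mass balance: C = (2.590·26.00 + 0.4690·270.0) / 3.059 = 194.0/3.059 = 63.41 mg/L.
9.7%/h lost → k = −ln(1 − 0.097) = 0.1020 h⁻¹.
63.41·exp(−k·t) = 35 → t = ln(63.41/35)/k = 20970 s = 5.824 h.

5.82 h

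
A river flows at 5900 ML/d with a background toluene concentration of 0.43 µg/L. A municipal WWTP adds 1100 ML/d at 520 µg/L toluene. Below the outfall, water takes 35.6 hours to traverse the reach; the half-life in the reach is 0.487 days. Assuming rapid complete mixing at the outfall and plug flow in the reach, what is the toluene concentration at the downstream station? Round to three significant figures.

After mixing, C = (5900·0.4300 + 1100·520.0) / 7000 = 574500/7000 = 82.08 µg/L.
Half-life 0.487 d → k = ln 2 / 0.487 = 1.423 d⁻¹.
After decay, C = 82.08 × e^(−kt) = 82.08 × 0.1211 = 9.939 µg/L.

9.94 µg/L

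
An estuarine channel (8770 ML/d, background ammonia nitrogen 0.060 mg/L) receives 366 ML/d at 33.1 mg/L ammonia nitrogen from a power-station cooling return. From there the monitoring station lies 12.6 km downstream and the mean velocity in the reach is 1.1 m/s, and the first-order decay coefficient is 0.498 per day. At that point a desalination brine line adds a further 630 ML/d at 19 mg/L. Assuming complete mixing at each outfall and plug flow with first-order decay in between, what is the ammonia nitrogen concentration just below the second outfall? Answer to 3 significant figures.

Mixed concentration C = ΣQC/ΣQ = (8770·0.06000 + 366.0·33.10) / 9136 = 12640/9136 = 1.384 mg/L; combined flow 9136 ML/d.
Travel time t = 12.6·1000 / 1.1 = 11450 s = 3.182 h.
Applying C = C₀e^(−kt): 1.384 × 0.9361 = 1.295 mg/L.
Second outfall: C = (9136·1.295 + 630.0·19.00)/9766 = 2.437 mg/L.

2.44 mg/L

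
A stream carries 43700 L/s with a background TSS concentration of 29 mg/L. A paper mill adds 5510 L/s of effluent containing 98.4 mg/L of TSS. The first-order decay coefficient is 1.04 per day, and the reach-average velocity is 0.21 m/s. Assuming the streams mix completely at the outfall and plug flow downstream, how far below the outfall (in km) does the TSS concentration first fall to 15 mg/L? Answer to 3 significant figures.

15.6 km

Mixed concentration C = ΣQC/ΣQ = (43700·29.00 + 5510·98.40) / 49210 = 1809000/49210 = 36.77 mg/L.
Set 36.77·exp(−k·t) = 15 → t = ln(36.77/15)/k = 74490 s = 20.69 h.
Distance = v·t = 0.21·74490 = 15640 m = 15.64 km.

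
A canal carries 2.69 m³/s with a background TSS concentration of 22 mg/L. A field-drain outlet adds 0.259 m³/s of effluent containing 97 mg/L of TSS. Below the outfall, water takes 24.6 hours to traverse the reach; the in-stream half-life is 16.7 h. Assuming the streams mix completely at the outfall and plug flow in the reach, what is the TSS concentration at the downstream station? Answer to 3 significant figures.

10.3 mg/L

Conservation of mass: C = (2.690·22.00 + 0.2590·97.00) / 2.949 = 84.30/2.949 = 28.59 mg/L.
Half-life 16.7 h → k = ln 2 / 16.7 = 0.04151 h⁻¹ = 0.9961 d⁻¹.
Decay over the reach: 28.59·exp(−kt) = 28.59·0.3602 = 10.30 mg/L.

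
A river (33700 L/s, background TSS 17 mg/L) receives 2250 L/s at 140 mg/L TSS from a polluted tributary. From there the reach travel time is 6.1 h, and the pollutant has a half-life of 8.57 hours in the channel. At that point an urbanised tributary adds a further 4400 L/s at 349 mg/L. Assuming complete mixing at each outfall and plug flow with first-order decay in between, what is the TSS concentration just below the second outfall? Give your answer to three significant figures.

51.5 mg/L

Conservation of mass: C = (33700·17.00 + 2250·140.0) / 35950 = 887900/35950 = 24.70 mg/L; combined flow 35950 L/s.
Half-life 8.57 h → k = ln 2 / 8.57 = 0.08088 h⁻¹ = 1.941 d⁻¹.
After decay, C = 24.70 × e^(−kt) = 24.70 × 0.6106 = 15.08 mg/L.
Second outfall: C = (35950·15.08 + 4400·349.0)/40350 = 51.49 mg/L.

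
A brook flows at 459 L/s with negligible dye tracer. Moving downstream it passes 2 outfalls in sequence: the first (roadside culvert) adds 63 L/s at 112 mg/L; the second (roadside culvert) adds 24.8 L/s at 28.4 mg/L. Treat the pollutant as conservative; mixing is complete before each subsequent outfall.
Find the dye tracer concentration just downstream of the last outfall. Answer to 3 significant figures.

14.2 mg/L

After outfall 1: Q = 459.0 + 63.00 = 522.0 L/s; C = (459.0·0 + 63.00·112.0)/522.0 = 13.52 mg/L.
After outfall 2: Q = 522.0 + 24.80 = 546.8 L/s; C = (522.0·13.52 + 24.80·28.40)/546.8 = 14.19 mg/L.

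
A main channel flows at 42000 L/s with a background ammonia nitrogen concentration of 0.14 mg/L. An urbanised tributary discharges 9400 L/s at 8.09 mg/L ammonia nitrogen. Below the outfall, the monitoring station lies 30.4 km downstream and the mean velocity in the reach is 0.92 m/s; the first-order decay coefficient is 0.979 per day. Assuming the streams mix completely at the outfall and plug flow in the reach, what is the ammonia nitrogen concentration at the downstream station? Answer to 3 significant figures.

Mass balance: C = (42000·0.1400 + 9400·8.090) / 51400 = 81930/51400 = 1.594 mg/L.
Travel time t = 30.4·1000 / 0.92 = 33040 s = 9.179 h.
Applying C = C₀e^(−kt): 1.594 × 0.6877 = 1.096 mg/L.

1.10 mg/L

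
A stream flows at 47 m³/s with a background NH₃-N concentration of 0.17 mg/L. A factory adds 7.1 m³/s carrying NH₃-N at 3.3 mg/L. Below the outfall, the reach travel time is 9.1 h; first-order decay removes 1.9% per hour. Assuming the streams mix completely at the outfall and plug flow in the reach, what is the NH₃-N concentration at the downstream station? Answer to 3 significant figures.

0.488 mg/L

Conservation of mass: C = (47.00·0.1700 + 7.100·3.300) / 54.10 = 31.42/54.10 = 0.5808 mg/L.
1.9%/h lost → k = −ln(1 − 0.019) = 0.01918 h⁻¹.
After decay, C = 0.5808 × e^(−kt) = 0.5808 × 0.8398 = 0.4877 mg/L.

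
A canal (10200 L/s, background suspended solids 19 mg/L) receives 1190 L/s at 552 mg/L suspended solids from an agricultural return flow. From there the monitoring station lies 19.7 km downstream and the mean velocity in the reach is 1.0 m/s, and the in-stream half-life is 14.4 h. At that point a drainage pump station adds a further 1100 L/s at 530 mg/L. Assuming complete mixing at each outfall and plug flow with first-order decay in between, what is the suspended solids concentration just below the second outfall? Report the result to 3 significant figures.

99.0 mg/L

Mixed concentration C = ΣQC/ΣQ = (10200·19.00 + 1190·552.0) / 11390 = 850700/11390 = 74.69 mg/L; combined flow 11390 L/s.
Travel time t = 19.7·1000 / 1.0 = 19700 s = 5.472 h.
Half-life 14.4 h → k = ln 2 / 14.4 = 0.04814 h⁻¹ = 1.155 d⁻¹.
Decay over the reach: 74.69·exp(−kt) = 74.69·0.7684 = 57.39 mg/L.
At the second outfall, C = (11390·57.39 + 1100·530.0) / (11390 + 1100) = 99.01 mg/L.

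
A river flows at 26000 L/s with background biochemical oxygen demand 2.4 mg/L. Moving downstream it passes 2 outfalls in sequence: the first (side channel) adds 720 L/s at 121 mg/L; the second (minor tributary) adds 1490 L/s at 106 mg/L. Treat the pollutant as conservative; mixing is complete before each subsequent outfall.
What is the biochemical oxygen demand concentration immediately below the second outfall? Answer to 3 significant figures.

10.9 mg/L

Outfall 1: combined Q = 26720 L/s; C = (26000·2.400 + 720.0·121.0)/26720 = 5.596 mg/L.
Outfall 2: combined Q = 28210 L/s; C = (26720·5.596 + 1490·106.0)/28210 = 10.90 mg/L.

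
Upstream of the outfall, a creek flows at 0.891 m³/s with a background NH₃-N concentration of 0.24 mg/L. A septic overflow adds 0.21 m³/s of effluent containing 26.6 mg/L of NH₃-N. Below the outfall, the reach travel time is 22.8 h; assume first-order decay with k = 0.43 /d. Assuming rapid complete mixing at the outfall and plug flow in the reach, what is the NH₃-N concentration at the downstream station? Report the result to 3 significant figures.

3.50 mg/L

Conservation of mass: C = (0.8910·0.2400 + 0.2100·26.60) / 1.101 = 5.800/1.101 = 5.268 mg/L.
First-order decay: C = 5.268·exp(−k·t) = 5.268·0.6646 = 3.501 mg/L.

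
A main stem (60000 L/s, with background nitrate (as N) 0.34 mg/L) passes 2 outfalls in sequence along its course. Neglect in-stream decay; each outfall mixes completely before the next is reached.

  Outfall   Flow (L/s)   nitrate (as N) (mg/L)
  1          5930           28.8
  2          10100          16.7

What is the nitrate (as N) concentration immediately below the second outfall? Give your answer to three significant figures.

4.73 mg/L

Below outfall 1: Q → 65930 L/s, C = (60000·0.3400 + 5930·28.80)/65930 = 2.900 mg/L.
Below outfall 2: Q → 76030 L/s, C = (65930·2.900 + 10100·16.70)/76030 = 4.733 mg/L.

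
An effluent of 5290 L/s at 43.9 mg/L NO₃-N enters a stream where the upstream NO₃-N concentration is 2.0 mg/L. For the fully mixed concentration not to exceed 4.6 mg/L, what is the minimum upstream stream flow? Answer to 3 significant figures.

80000 L/s

Set C_mix = 4.6: (Q·2.000 + 5290·43.90) / (Q + 5290) = 4.6
→ Q = 5290·(43.90 − 4.6)/(4.6 − 2.000) = 79960 L/s.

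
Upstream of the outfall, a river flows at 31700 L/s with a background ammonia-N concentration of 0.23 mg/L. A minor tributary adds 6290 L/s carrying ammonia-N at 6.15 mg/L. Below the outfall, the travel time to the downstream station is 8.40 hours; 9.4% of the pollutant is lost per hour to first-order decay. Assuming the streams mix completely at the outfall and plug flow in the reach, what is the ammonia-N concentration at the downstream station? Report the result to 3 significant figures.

Conservation of mass: C = (31700·0.2300 + 6290·6.150) / 37990 = 45970/37990 = 1.210 mg/L.
9.4%/h lost → k = −ln(1 − 0.094) = 0.09872 h⁻¹.
After decay, C = 1.210 × e^(−kt) = 1.210 × 0.4364 = 0.5281 mg/L.

0.528 mg/L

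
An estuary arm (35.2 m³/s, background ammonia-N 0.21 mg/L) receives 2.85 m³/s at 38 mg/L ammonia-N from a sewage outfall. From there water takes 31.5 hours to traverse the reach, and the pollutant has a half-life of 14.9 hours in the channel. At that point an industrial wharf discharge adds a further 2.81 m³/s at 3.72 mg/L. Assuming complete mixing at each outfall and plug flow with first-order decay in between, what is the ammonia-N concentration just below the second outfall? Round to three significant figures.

Mixed concentration C = ΣQC/ΣQ = (35.20·0.2100 + 2.850·38.00) / 38.05 = 115.7/38.05 = 3.041 mg/L; combined flow 38.05 m³/s.
Half-life 14.9 h → k = ln 2 / 14.9 = 0.04652 h⁻¹ = 1.116 d⁻¹.
Decay over the reach: 3.041·exp(−kt) = 3.041·0.2310 = 0.7023 mg/L.
Second outfall: C = (38.05·0.7023 + 2.810·3.720)/40.86 = 0.9099 mg/L.

0.910 mg/L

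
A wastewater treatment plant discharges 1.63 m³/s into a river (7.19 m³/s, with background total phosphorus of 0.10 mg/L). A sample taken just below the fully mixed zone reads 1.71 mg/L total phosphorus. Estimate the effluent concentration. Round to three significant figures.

Mass balance: 7.190·0.1000 + 1.630·Cₑ = 8.820·1.710
→ Cₑ = (8.820·1.710 − 7.190·0.1000) / 1.630 = 8.812 mg/L.

8.81 mg/L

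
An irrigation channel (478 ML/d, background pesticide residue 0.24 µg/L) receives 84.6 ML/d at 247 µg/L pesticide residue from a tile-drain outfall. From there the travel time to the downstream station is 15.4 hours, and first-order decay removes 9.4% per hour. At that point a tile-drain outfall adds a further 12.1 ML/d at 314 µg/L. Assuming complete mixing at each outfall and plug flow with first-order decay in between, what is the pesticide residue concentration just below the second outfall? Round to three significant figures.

14.6 µg/L

Mixed concentration C = ΣQC/ΣQ = (478.0·0.2400 + 84.60·247.0) / 562.6 = 21010/562.6 = 37.35 µg/L; combined flow 562.6 ML/d.
9.4%/h lost → k = −ln(1 − 0.094) = 0.09872 h⁻¹.
First-order decay: C = 37.35·exp(−k·t) = 37.35·0.2187 = 8.166 µg/L.
At the second outfall, C = (562.6·8.166 + 12.10·314.0) / (562.6 + 12.10) = 14.61 µg/L.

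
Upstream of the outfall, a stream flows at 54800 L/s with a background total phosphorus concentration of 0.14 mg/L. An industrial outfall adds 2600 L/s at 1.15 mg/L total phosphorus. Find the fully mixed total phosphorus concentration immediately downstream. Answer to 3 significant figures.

0.186 mg/L

Mass balance: C = (54800·0.1400 + 2600·1.150) / 57400 = 10660/57400 = 0.1857 mg/L.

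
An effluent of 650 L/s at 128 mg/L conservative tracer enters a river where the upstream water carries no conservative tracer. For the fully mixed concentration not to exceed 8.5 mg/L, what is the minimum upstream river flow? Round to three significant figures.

9140 L/s

Set C_mix = 8.5: (Q·0 + 650.0·128.0) / (Q + 650.0) = 8.5
→ Q = 650.0·(128.0 − 8.5)/(8.5 − 0) = 9138 L/s.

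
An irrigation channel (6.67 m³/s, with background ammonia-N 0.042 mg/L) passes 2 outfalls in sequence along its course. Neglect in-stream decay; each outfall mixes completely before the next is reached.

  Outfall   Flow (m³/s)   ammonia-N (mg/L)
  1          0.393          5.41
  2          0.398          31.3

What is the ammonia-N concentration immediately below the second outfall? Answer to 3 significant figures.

Below outfall 1: Q → 7.063 m³/s, C = (6.670·0.04200 + 0.3930·5.410)/7.063 = 0.3407 mg/L.
Below outfall 2: Q → 7.461 m³/s, C = (7.063·0.3407 + 0.3980·31.30)/7.461 = 1.992 mg/L.

1.99 mg/L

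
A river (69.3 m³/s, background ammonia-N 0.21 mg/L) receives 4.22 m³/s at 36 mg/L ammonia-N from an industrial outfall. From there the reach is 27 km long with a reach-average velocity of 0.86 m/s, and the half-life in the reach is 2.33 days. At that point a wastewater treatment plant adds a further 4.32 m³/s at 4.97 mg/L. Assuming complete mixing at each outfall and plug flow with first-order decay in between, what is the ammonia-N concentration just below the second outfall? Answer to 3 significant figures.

Conservation of mass: C = (69.30·0.2100 + 4.220·36.00) / 73.52 = 166.5/73.52 = 2.264 mg/L; combined flow 73.52 m³/s.
Travel time t = 27·1000 / 0.86 = 31400 s = 8.721 h.
Half-life 2.33 d → k = ln 2 / 2.33 = 0.2975 d⁻¹.
Applying C = C₀e^(−kt): 2.264 × 0.8975 = 2.032 mg/L.
Second outfall: C = (73.52·2.032 + 4.320·4.970)/77.84 = 2.195 mg/L.

2.20 mg/L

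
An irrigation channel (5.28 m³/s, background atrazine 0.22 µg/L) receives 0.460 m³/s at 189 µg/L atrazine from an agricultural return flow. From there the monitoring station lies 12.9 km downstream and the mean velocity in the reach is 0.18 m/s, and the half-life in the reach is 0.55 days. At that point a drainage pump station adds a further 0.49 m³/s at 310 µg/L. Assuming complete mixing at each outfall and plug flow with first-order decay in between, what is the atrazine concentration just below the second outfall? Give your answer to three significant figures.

Mass balance: C = (5.280·0.2200 + 0.4600·189.0) / 5.740 = 88.10/5.740 = 15.35 µg/L; combined flow 5.740 m³/s.
Travel time t = 12.9·1000 / 0.18 = 71670 s = 19.91 h.
Half-life 0.55 d → k = ln 2 / 0.55 = 1.260 d⁻¹.
Applying C = C₀e^(−kt): 15.35 × 0.3516 = 5.396 µg/L.
Second outfall: C = (5.740·5.396 + 0.4900·310.0)/6.230 = 29.35 µg/L.

29.4 µg/L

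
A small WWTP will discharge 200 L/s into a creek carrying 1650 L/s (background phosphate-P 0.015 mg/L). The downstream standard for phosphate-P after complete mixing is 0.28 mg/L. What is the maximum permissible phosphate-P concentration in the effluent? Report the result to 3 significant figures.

2.47 mg/L

At the limit, (Qr·Cr + Qe·Cₑ)/(Qr + Qe) = 0.28:
Cₑ = (1850·0.28 − 1650·0.01500) / 200.0 = 2.466 mg/L.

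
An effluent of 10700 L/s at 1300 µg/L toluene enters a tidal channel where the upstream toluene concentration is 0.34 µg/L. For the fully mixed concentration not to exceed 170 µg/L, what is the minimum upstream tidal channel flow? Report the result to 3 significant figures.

71300 L/s

Set C_mix = 170: (Q·0.3400 + 10700·1300) / (Q + 10700) = 170
→ Q = 10700·(1300 − 170)/(170 − 0.3400) = 71270 L/s.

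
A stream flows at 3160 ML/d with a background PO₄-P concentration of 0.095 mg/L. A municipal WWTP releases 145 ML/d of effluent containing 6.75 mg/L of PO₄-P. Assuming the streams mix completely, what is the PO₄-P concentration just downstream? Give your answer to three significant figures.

Conservation of mass: C = (3160·0.09500 + 145.0·6.750) / 3305 = 1279/3305 = 0.3870 mg/L.

0.387 mg/L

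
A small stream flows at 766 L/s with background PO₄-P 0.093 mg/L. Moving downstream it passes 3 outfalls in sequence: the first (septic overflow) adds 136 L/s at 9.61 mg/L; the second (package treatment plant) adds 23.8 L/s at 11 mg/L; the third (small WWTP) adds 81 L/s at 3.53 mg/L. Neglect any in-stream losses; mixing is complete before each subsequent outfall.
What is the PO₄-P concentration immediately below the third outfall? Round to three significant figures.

Below outfall 1: Q → 902.0 L/s, C = (766.0·0.09300 + 136.0·9.610)/902.0 = 1.528 mg/L.
Below outfall 2: Q → 925.8 L/s, C = (902.0·1.528 + 23.80·11.00)/925.8 = 1.771 mg/L.
Below outfall 3: Q → 1007 L/s, C = (925.8·1.771 + 81.00·3.530)/1007 = 1.913 mg/L.

1.91 mg/L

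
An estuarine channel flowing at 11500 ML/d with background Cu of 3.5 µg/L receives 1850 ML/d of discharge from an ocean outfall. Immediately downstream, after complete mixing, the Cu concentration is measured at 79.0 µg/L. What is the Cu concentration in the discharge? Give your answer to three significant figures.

548 µg/L

Mass balance: 11500·3.500 + 1850·Cₑ = 13350·79.00
→ Cₑ = (13350·79.00 − 11500·3.500) / 1850 = 548.3 µg/L.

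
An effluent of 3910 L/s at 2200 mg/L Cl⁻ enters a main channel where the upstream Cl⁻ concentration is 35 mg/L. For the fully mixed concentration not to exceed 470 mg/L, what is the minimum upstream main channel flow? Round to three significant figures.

15600 L/s

Set C_mix = 470: (Q·35.00 + 3910·2200) / (Q + 3910) = 470
→ Q = 3910·(2200 − 470)/(470 − 35.00) = 15550 L/s.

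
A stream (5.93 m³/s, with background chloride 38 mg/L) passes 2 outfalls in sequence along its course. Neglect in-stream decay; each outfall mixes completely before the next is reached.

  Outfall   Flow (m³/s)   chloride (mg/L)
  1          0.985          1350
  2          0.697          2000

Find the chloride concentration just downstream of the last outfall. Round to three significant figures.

387 mg/L

Below outfall 1: Q → 6.915 m³/s, C = (5.930·38.00 + 0.9850·1350)/6.915 = 224.9 mg/L.
Below outfall 2: Q → 7.612 m³/s, C = (6.915·224.9 + 0.6970·2000)/7.612 = 387.4 mg/L.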